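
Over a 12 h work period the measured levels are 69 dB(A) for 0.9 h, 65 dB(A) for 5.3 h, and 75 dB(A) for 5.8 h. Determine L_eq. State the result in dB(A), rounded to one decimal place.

72.4 dB(A)

The energy average is taken in the linear domain: L_eq = 10·log₁₀[(Σ tᵢ·10^(Lᵢ/10))/T], T = 12 h.
Σ tᵢ·10^(Lᵢ/10) = 0.9·10^(69/10) + 5.3·10^(65/10) + 5.8·10^(75/10) = 2.073e+08.
L_eq = 10·log₁₀(2.073e+08/12) = 72.37 dB(A).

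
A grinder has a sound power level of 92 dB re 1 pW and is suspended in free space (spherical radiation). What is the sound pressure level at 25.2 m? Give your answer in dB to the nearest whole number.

The power spreads over a sphere of area 4π·r², so L_p = L_w − 10·log₁₀(4π·r²).
4π·r² = 7980 m², 10·log₁₀ of that is 39.020 dB.
L_p = 92 − 39.020 = 52.98 dB.

53 dB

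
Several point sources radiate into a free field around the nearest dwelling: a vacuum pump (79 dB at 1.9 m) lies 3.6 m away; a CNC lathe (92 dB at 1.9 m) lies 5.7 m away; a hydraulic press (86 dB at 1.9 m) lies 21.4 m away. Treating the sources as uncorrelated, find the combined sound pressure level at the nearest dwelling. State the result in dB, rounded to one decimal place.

83.0 dB

Apply inverse-square spreading to bring every level to the receiver, then sum 10^(L/10).
vacuum pump: 79 − 20·log₁₀(3.6/1.9) = 79 − 5.55 = 73.45 dB.
CNC lathe: 92 − 20·log₁₀(5.7/1.9) = 92 − 9.54 = 82.46 dB.
hydraulic press: 86 − 20·log₁₀(21.4/1.9) = 86 − 21.03 = 64.97 dB.
Σ 10^(L/10) = 2.014e+08 → L_total = 10·log₁₀(2.014e+08) = 83.04 dB.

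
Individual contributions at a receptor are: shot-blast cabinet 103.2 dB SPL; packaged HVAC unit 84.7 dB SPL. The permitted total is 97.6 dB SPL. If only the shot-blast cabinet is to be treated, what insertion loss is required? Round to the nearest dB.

Fixed contribution from the other source: Σ 10^(L/10) = 10^(84.7/10) = 2.951e+08 (84.70 dB SPL).
The limit corresponds to 10^(97.6/10) = 5.754e+09; subtracting the fixed part leaves 5.459e+09 for the shot-blast cabinet, i.e. 97.37 dB SPL.
So the shot-blast cabinet must be reduced from 103.2 to 97.37 dB SPL: IL = 5.83 dB.

6 dB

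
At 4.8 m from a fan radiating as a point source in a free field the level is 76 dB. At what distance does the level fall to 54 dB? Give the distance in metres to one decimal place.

For a point source L₁ − L₂ = 20·log₁₀(r₂/r₁), so r₂ = r₁·10^((L₁−L₂)/20).
r₂ = 4.8·10^((76−54)/20) = 4.8·10^(22.0/20) = 60.43 m.

60.4 m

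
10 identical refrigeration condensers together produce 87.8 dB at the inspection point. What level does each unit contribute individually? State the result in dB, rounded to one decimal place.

Dividing the total intensity by 10 lowers the level by 10·log₁₀ 10 = 10.000 dB: L₁ = 87.8 − 10.000.

77.8 dB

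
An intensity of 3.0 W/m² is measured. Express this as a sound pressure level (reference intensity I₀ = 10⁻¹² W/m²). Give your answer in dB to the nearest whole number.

125 dB

I/I₀ = 3.0/10⁻¹² = 3.0×10^12, and L = 10·log₁₀(I/I₀).
L = 10·(0.4771 + 12) = 124.77 dB.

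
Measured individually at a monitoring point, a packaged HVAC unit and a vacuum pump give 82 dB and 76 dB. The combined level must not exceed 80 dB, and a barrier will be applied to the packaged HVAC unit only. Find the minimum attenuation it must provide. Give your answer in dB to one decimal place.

4.2 dB

Fixed contribution from the other source: Σ 10^(L/10) = 10^(76/10) = 3.981e+07 (76.00 dB).
To meet 80 dB overall, the treated packaged HVAC unit may contribute at most 10^(80/10) − 3.981e+07 = 6.019e+07, i.e. 77.80 dB.
Required insertion loss = 82 − 77.80 = 4.20 dB.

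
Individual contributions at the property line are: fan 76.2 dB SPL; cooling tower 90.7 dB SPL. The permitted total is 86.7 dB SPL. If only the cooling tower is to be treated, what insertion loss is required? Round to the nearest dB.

The untreated sources together contribute 10^(76.2/10) = 4.169e+07, i.e. 76.20 dB SPL.
To meet 86.7 dB SPL overall, the treated cooling tower may contribute at most 10^(86.7/10) − 4.169e+07 = 4.260e+08, i.e. 86.29 dB SPL.
So the cooling tower must be reduced from 90.7 to 86.29 dB SPL: IL = 4.41 dB.

4 dB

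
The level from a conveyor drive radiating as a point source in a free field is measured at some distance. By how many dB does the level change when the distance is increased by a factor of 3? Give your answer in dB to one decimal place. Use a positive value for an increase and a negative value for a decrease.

Point-source spreading: ΔL = −20·log₁₀(r₂/r₁).
ΔL = −20·log₁₀(3) = -9.54 dB.

-9.5 dB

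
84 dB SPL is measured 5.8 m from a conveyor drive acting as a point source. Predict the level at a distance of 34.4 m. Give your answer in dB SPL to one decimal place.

68.5 dB SPL

Point-source attenuation: ΔL = 20·log₁₀(r₂/r₁) = 20·log₁₀(34.4/5.8) = 15.463 dB.
L₂ = 84 − 20·log₁₀(34.4/5.8) = 84 − 15.463 = 68.54 dB SPL.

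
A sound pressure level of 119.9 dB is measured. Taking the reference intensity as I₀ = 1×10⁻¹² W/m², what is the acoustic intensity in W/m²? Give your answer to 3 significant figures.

0.977 W/m²

L = 10·log₁₀(I/I₀) ⇒ I = I₀·10^(L/10) = 10⁻¹² × 10^11.99.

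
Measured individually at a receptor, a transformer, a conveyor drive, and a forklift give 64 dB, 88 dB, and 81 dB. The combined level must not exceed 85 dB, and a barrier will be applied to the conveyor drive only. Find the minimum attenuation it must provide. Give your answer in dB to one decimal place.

Fixed contribution from the other sources: Σ 10^(L/10) = 10^(64/10) + 10^(81/10) = 1.284e+08 (81.09 dB).
The limit corresponds to 10^(85/10) = 3.162e+08; subtracting the fixed part leaves 1.878e+08 for the conveyor drive, i.e. 82.74 dB.
Required insertion loss = 88 − 82.74 = 5.26 dB.

5.3 dB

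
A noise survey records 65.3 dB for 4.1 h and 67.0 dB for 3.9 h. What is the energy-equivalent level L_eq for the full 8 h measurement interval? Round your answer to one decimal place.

The energy average is taken in the linear domain: L_eq = 10·log₁₀[(Σ tᵢ·10^(Lᵢ/10))/T], T = 8 h.
Σ tᵢ·10^(Lᵢ/10) = 4.1·10^(65.3/10) + 3.9·10^(67.0/10) = 3.344e+07.
L_eq = 10·log₁₀(3.344e+07/8) = 66.21 dB.

66.2 dB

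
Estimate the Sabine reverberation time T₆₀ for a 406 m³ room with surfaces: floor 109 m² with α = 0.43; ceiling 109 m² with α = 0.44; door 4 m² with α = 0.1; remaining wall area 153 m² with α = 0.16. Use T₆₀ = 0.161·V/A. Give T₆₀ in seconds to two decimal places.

Summing Sᵢαᵢ: 109·0.43 + 109·0.44 + 4·0.1 + 153·0.16 = 119.71 m².
T₆₀ = 0.161 × 406 / 119.71 = 0.546 s.

0.55 s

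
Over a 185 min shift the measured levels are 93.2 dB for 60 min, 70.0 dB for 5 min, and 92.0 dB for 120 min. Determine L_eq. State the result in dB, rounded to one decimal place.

L_eq = 10·log₁₀[(1/T)·Σ tᵢ·10^(Lᵢ/10)] with T = 185 min.
Σ tᵢ·10^(Lᵢ/10) = 60·10^(93.2/10) + 5·10^(70.0/10) + 120·10^(92.0/10) = 3.156e+11.
L_eq = 10·log₁₀(3.156e+11/185) = 92.32 dB.

92.3 dB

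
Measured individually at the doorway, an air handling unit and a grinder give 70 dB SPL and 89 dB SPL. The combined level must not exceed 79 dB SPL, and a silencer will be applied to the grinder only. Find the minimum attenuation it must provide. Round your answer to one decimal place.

Everything except the grinder sums to 10^(70/10) = 1.000e+07 in linear terms, 70.00 dB SPL.
The limit corresponds to 10^(79/10) = 7.943e+07; subtracting the fixed part leaves 6.943e+07 for the grinder, i.e. 78.42 dB SPL.
So the grinder must be reduced from 89 to 78.42 dB SPL: IL = 10.58 dB.

10.6 dB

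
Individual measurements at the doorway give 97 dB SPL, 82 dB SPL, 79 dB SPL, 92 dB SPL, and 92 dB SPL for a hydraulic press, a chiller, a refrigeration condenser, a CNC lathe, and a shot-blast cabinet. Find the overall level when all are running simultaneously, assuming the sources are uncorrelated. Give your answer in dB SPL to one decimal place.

Incoherent sources combine by intensity addition: L_total = 10·log₁₀(Σ 10^(L_i/10)).
Σ 10^(L/10) = 10^(97/10) + 10^(82/10) + 10^(79/10) + 10^(92/10) + 10^(92/10) = 8.420e+09.
L_total = 10·log₁₀(8.420e+09) = 99.25 dB SPL.

99.3 dB SPL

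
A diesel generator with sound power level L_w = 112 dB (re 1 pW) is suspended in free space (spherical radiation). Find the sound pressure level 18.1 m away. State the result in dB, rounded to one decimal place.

75.9 dB

L_p = L_w − 10·log₁₀(4π·r²) with r = 18.1 m.
4π·r² = 4117 m², 10·log₁₀ of that is 36.146 dB.
L_p = 112 − 36.146 = 75.85 dB.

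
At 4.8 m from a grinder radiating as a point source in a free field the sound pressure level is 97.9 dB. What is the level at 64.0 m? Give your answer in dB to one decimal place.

Spherical spreading from a point source gives a 20·log₁₀(r₂/r₁) drop.
L₂ = 97.9 − 20·log₁₀(64.0/4.8) = 97.9 − 22.499 = 75.40 dB.

75.4 dB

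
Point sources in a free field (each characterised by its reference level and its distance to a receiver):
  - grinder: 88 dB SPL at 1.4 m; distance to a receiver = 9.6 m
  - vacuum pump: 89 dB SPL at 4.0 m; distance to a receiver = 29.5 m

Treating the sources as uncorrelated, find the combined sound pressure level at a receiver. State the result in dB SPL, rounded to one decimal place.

74.5 dB SPL

Apply inverse-square spreading to bring every level to the receiver, then sum 10^(L/10).
grinder: 88 − 20·log₁₀(9.6/1.4) = 88 − 16.72 = 71.28 dB SPL.
vacuum pump: 89 − 20·log₁₀(29.5/4.0) = 89 − 17.36 = 71.64 dB SPL.
Σ 10^(L/10) = 2.802e+07 → L_total = 10·log₁₀(2.802e+07) = 74.48 dB SPL.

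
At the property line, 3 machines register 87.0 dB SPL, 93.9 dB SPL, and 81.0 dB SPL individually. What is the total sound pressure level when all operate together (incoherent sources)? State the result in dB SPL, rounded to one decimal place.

94.9 dB SPL

For uncorrelated sources the intensities add, so convert each level to linear form, sum, and take 10·log₁₀ of the total.
Σ 10^(L/10) = 10^(87.0/10) + 10^(93.9/10) + 10^(81.0/10) = 3.082e+09.
L_total = 10·log₁₀(3.082e+09) = 94.89 dB SPL.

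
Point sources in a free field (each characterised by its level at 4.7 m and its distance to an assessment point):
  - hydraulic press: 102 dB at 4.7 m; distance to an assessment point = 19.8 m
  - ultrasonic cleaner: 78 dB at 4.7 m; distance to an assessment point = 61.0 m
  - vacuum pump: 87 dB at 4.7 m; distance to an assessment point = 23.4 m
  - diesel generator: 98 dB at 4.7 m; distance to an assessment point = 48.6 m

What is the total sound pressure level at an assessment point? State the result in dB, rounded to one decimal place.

89.9 dB

Propagate each source to the receiver with L = L_ref − 20·log₁₀(r/r_ref), then add intensities.
hydraulic press: 102 − 20·log₁₀(19.8/4.7) = 102 − 12.49 = 89.51 dB.
ultrasonic cleaner: 78 − 20·log₁₀(61.0/4.7) = 78 − 22.26 = 55.74 dB.
vacuum pump: 87 − 20·log₁₀(23.4/4.7) = 87 − 13.94 = 73.06 dB.
diesel generator: 98 − 20·log₁₀(48.6/4.7) = 98 − 20.29 = 77.71 dB.
Σ 10^(L/10) = 9.726e+08 → L_total = 10·log₁₀(9.726e+08) = 89.88 dB.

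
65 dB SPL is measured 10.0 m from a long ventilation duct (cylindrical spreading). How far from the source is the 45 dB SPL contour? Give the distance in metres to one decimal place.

Line-source spreading drops the level by 10·log₁₀(r₂/r₁); inverting, r₂/r₁ = 10^(ΔL/10).
r₂ = 10.0·10^((65−45)/10) = 10.0·10^(20.0/10) = 1000.00 m.

1000.0 m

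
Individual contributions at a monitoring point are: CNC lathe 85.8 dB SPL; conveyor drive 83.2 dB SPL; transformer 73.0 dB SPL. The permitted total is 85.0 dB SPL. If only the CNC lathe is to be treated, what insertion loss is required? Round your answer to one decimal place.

Fixed contribution from the other sources: Σ 10^(L/10) = 10^(83.2/10) + 10^(73.0/10) = 2.289e+08 (83.60 dB SPL).
To meet 85.0 dB SPL overall, the treated CNC lathe may contribute at most 10^(85.0/10) − 2.289e+08 = 8.735e+07, i.e. 79.41 dB SPL.
Required insertion loss = 85.8 − 79.41 = 6.39 dB.

6.4 dB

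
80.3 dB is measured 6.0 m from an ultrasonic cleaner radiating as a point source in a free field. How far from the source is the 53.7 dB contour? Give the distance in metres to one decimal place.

The 26.6 dB drop corresponds to a distance ratio of 10^(26.6/20) for a point source.
r₂ = 6.0·10^((80.3−53.7)/20) = 6.0·10^(26.6/20) = 128.28 m.

128.3 m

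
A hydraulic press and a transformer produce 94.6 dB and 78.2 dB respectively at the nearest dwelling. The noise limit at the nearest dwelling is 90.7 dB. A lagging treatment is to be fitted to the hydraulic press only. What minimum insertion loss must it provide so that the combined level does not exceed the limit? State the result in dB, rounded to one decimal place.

Fixed contribution from the other source: Σ 10^(L/10) = 10^(78.2/10) = 6.607e+07 (78.20 dB).
To meet 90.7 dB overall, the treated hydraulic press may contribute at most 10^(90.7/10) − 6.607e+07 = 1.109e+09, i.e. 90.45 dB.
Required insertion loss = 94.6 − 90.45 = 4.15 dB.

4.2 dB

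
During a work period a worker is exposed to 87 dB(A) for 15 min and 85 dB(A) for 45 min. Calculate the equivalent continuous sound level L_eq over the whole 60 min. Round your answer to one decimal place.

85.6 dB(A)

The energy average is taken in the linear domain: L_eq = 10·log₁₀[(Σ tᵢ·10^(Lᵢ/10))/T], T = 60 min.
Σ tᵢ·10^(Lᵢ/10) = 15·10^(87/10) + 45·10^(85/10) = 2.175e+10.
L_eq = 10·log₁₀(2.175e+10/60) = 85.59 dB(A).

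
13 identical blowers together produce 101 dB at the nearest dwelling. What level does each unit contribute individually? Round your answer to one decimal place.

89.9 dB

13 equal contributions raise the level by 10·log₁₀ 13 = 11.139 dB, so each unit alone gives 101 − 11.139.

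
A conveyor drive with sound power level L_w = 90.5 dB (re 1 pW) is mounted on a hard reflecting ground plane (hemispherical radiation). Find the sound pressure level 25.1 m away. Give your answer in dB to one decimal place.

Free-field hemispherical radiation: L_p = L_w − 10·log₁₀(2π·r²), r = 25.1 m.
2π·r² = 3958 m², 10·log₁₀ of that is 35.975 dB.
L_p = 90.5 − 35.975 = 54.52 dB.

54.5 dB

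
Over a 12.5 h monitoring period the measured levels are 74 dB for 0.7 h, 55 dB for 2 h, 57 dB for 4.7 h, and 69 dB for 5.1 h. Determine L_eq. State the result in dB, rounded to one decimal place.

L_eq = 10·log₁₀[(1/T)·Σ tᵢ·10^(Lᵢ/10)] with T = 12.5 h.
Σ tᵢ·10^(Lᵢ/10) = 0.7·10^(74/10) + 2·10^(55/10) + 4.7·10^(57/10) + 5.1·10^(69/10) = 6.108e+07.
L_eq = 10·log₁₀(6.108e+07/12.5) = 66.89 dB.

66.9 dB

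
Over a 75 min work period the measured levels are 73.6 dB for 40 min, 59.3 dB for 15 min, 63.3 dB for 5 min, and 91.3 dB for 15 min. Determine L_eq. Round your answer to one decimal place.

L_eq = 10·log₁₀[(1/T)·Σ tᵢ·10^(Lᵢ/10)] with T = 75 min.
Σ tᵢ·10^(Lᵢ/10) = 40·10^(73.6/10) + 15·10^(59.3/10) + 5·10^(63.3/10) + 15·10^(91.3/10) = 2.117e+10.
L_eq = 10·log₁₀(2.117e+10/75) = 84.51 dB.

84.5 dB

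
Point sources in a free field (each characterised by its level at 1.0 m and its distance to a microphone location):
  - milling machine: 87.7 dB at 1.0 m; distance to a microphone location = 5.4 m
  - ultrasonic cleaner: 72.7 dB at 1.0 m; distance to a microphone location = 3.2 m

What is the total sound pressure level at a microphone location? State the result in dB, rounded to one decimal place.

Propagate each source to the receiver with L = L_ref − 20·log₁₀(r/r_ref), then add intensities.
milling machine: 87.7 − 20·log₁₀(5.4/1.0) = 87.7 − 14.65 = 73.05 dB.
ultrasonic cleaner: 72.7 − 20·log₁₀(3.2/1.0) = 72.7 − 10.10 = 62.60 dB.
Σ 10^(L/10) = 2.201e+07 → L_total = 10·log₁₀(2.201e+07) = 73.43 dB.

73.4 dB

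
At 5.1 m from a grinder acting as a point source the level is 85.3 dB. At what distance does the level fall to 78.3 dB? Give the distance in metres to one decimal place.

11.4 m

Point-source spreading drops the level by 20·log₁₀(r₂/r₁); inverting, r₂/r₁ = 10^(ΔL/20).
r₂ = 5.1·10^((85.3−78.3)/20) = 5.1·10^(7.0/20) = 11.42 m.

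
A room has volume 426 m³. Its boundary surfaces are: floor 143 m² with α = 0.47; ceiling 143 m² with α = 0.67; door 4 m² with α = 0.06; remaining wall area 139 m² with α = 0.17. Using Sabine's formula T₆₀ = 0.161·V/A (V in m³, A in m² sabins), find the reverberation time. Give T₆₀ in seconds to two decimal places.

0.37 s

Summing Sᵢαᵢ: 143·0.47 + 143·0.67 + 4·0.06 + 139·0.17 = 186.89 m².
T₆₀ = 0.161 × 426 / 186.89 = 0.367 s.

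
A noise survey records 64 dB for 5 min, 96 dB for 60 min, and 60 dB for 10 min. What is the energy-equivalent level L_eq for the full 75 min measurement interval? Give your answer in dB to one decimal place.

Weight each interval's intensity by its duration and average over T = 75 min:
Σ tᵢ·10^(Lᵢ/10) = 5·10^(64/10) + 60·10^(96/10) + 10·10^(60/10) = 2.389e+11.
L_eq = 10·log₁₀(2.389e+11/75) = 95.03 dB.

95.0 dB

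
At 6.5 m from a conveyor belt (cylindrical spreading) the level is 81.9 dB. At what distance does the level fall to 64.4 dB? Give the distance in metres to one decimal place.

365.5 m

For a line source L₁ − L₂ = 10·log₁₀(r₂/r₁), so r₂ = r₁·10^((L₁−L₂)/10).
r₂ = 6.5·10^((81.9−64.4)/10) = 6.5·10^(17.5/10) = 365.52 m.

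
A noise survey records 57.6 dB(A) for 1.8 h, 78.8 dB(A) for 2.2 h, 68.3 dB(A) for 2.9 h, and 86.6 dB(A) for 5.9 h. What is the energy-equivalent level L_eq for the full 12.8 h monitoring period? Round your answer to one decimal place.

L_eq = 10·log₁₀[(1/T)·Σ tᵢ·10^(Lᵢ/10)] with T = 12.8 h.
Σ tᵢ·10^(Lᵢ/10) = 1.8·10^(57.6/10) + 2.2·10^(78.8/10) + 2.9·10^(68.3/10) + 5.9·10^(86.6/10) = 2.884e+09.
L_eq = 10·log₁₀(2.884e+09/12.8) = 83.53 dB(A).

83.5 dB(A)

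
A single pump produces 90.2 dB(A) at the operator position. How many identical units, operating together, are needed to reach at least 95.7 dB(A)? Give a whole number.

The shortfall is 95.7 − 90.2 = 5.5 dB, and N units add 10·log₁₀ N, so need 10·log₁₀ N ≥ 5.5.
N ≥ 10^(5.5/10) = 3.548, so N = 4.

4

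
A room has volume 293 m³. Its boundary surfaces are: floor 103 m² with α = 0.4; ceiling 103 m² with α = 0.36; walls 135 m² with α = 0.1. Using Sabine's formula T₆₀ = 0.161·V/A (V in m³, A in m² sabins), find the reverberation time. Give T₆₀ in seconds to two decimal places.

0.51 s

Summing Sᵢαᵢ: 103·0.4 + 103·0.36 + 135·0.1 = 91.78 m².
T₆₀ = 0.161·V/A = 0.161·293/91.78 = 0.514 s.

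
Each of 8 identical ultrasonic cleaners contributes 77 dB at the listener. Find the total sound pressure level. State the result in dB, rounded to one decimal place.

86.0 dB

L_total = L₁ + 10·log₁₀ N for N identical incoherent sources.
L_total = 77 + 10·log₁₀(8) = 77 + 9.031 = 86.03 dB.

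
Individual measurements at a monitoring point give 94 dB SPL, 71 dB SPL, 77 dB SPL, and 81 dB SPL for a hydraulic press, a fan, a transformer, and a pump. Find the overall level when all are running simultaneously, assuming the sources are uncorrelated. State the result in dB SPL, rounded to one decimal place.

Incoherent sources combine by intensity addition: L_total = 10·log₁₀(Σ 10^(L_i/10)).
Σ 10^(L/10) = 10^(94/10) + 10^(71/10) + 10^(77/10) + 10^(81/10) = 2.700e+09.
L_total = 10·log₁₀(2.700e+09) = 94.31 dB SPL.

94.3 dB SPL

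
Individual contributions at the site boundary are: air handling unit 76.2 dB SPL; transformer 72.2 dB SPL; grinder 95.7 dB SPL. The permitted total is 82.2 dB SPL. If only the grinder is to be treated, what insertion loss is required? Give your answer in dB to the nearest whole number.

The untreated sources together contribute 10^(76.2/10) + 10^(72.2/10) = 5.828e+07, i.e. 77.66 dB SPL.
To meet 82.2 dB SPL overall, the treated grinder may contribute at most 10^(82.2/10) − 5.828e+07 = 1.077e+08, i.e. 80.32 dB SPL.
So the grinder must be reduced from 95.7 to 80.32 dB SPL: IL = 15.38 dB.

15 dB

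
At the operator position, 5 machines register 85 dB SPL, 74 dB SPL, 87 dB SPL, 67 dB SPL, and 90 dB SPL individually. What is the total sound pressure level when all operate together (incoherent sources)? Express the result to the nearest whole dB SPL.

93 dB SPL

For uncorrelated sources the intensities add, so convert each level to linear form, sum, and take 10·log₁₀ of the total.
Σ 10^(L/10) = 10^(85/10) + 10^(74/10) + 10^(87/10) + 10^(67/10) + 10^(90/10) = 1.848e+09.
L_total = 10·log₁₀(1.848e+09) = 92.67 dB SPL.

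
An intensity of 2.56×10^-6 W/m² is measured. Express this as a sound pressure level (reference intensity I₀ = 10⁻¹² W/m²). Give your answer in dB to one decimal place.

L = 10·log₁₀(I/I₀) = 10·log₁₀(2.56×10^-6/10⁻¹²) = 10·log₁₀(2.56×10^6).
L = 10·(0.4082 + 6) = 64.08 dB.

64.1 dB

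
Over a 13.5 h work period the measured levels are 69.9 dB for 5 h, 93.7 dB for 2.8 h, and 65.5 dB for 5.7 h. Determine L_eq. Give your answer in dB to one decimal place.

The energy average is taken in the linear domain: L_eq = 10·log₁₀[(Σ tᵢ·10^(Lᵢ/10))/T], T = 13.5 h.
Σ tᵢ·10^(Lᵢ/10) = 5·10^(69.9/10) + 2.8·10^(93.7/10) + 5.7·10^(65.5/10) = 6.633e+09.
L_eq = 10·log₁₀(6.633e+09/13.5) = 86.91 dB.

86.9 dB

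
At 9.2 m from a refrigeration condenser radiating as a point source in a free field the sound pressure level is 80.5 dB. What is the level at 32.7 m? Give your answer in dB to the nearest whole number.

For a point source, L₂ = L₁ − 20·log₁₀(r₂/r₁).
L₂ = 80.5 − 20·log₁₀(32.7/9.2) = 80.5 − 11.015 = 69.48 dB.

69 dB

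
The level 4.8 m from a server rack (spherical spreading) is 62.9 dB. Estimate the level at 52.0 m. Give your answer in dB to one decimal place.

For a point source, L₂ = L₁ − 20·log₁₀(r₂/r₁).
L₂ = 62.9 − 20·log₁₀(52.0/4.8) = 62.9 − 20.695 = 42.20 dB.

42.2 dB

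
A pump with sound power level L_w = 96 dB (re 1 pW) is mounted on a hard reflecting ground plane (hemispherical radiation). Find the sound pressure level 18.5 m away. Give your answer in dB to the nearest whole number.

63 dB

L_p = L_w − 10·log₁₀(2π·r²) with r = 18.5 m.
2π·r² = 2150 m², 10·log₁₀ of that is 33.325 dB.
L_p = 96 − 33.325 = 62.67 dB.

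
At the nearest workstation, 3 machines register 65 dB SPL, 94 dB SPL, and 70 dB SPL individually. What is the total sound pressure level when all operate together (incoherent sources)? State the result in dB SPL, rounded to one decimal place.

For uncorrelated sources the intensities add, so convert each level to linear form, sum, and take 10·log₁₀ of the total.
Σ 10^(L/10) = 10^(65/10) + 10^(94/10) + 10^(70/10) = 2.525e+09.
L_total = 10·log₁₀(2.525e+09) = 94.02 dB SPL.

94.0 dB SPL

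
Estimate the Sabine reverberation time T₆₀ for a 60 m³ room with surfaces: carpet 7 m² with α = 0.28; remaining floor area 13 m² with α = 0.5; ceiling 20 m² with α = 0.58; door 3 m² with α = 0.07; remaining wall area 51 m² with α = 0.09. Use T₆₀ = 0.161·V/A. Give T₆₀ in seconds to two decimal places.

A = Σ Sᵢαᵢ = 7·0.28 + 13·0.5 + 20·0.58 + 3·0.07 + 51·0.09 = 24.86 m².
T₆₀ = 0.161·V/A = 0.161·60/24.86 = 0.389 s.

0.39 s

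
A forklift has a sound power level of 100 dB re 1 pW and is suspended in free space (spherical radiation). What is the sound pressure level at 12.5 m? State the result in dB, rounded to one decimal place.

67.1 dB

L_p = L_w − 10·log₁₀(4π·r²) with r = 12.5 m.
4π·r² = 1963 m², 10·log₁₀ of that is 32.930 dB.
L_p = 100 − 32.930 = 67.07 dB.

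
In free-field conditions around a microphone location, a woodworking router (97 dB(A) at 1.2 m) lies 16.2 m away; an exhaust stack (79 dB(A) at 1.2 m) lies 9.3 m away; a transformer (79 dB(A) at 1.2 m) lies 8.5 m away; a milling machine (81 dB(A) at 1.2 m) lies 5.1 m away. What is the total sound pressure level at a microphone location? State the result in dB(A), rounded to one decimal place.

75.7 dB(A)

First find each source's level at the receiver (point-source: −20·log₁₀(r/r_ref)), then combine on an intensity basis.
woodworking router: 97 − 20·log₁₀(16.2/1.2) = 97 − 22.61 = 74.39 dB(A).
exhaust stack: 79 − 20·log₁₀(9.3/1.2) = 79 − 17.79 = 61.21 dB(A).
transformer: 79 − 20·log₁₀(8.5/1.2) = 79 − 17.00 = 62.00 dB(A).
milling machine: 81 − 20·log₁₀(5.1/1.2) = 81 − 12.57 = 68.43 dB(A).
Σ 10^(L/10) = 3.738e+07 → L_total = 10·log₁₀(3.738e+07) = 75.73 dB(A).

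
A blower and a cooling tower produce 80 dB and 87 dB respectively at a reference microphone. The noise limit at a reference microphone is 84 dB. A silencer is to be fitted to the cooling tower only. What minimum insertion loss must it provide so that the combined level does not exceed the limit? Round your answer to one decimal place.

Fixed contribution from the other source: Σ 10^(L/10) = 10^(80/10) = 1.000e+08 (80.00 dB).
The limit corresponds to 10^(84/10) = 2.512e+08; subtracting the fixed part leaves 1.512e+08 for the cooling tower, i.e. 81.80 dB.
Required insertion loss = 87 − 81.80 = 5.20 dB.

5.2 dB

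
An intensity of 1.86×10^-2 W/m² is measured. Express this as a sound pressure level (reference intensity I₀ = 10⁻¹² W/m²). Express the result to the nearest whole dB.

L = 10·log₁₀(I/I₀) = 10·log₁₀(1.86×10^-2/10⁻¹²) = 10·log₁₀(1.86×10^10).
L = 10·(0.2695 + 10) = 102.70 dB.

103 dB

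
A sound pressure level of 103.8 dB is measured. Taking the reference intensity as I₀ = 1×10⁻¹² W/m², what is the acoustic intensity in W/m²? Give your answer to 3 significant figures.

0.0240 W/m²

L = 10·log₁₀(I/I₀) ⇒ I = I₀·10^(L/10) = 10⁻¹² × 10^10.38.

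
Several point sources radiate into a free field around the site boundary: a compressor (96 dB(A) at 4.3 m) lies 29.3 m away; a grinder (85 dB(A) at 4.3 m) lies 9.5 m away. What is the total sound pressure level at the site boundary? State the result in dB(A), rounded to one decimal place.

Propagate each source to the receiver with L = L_ref − 20·log₁₀(r/r_ref), then add intensities.
compressor: 96 − 20·log₁₀(29.3/4.3) = 96 − 16.67 = 79.33 dB(A).
grinder: 85 − 20·log₁₀(9.5/4.3) = 85 − 6.89 = 78.11 dB(A).
Σ 10^(L/10) = 1.505e+08 → L_total = 10·log₁₀(1.505e+08) = 81.78 dB(A).

81.8 dB(A)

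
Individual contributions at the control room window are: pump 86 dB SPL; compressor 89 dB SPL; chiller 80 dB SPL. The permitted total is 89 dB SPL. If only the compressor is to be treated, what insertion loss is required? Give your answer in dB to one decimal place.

Fixed contribution from the other sources: Σ 10^(L/10) = 10^(86/10) + 10^(80/10) = 4.981e+08 (86.97 dB SPL).
The limit corresponds to 10^(89/10) = 7.943e+08; subtracting the fixed part leaves 2.962e+08 for the compressor, i.e. 84.72 dB SPL.
So the compressor must be reduced from 89 to 84.72 dB SPL: IL = 4.28 dB.

4.3 dB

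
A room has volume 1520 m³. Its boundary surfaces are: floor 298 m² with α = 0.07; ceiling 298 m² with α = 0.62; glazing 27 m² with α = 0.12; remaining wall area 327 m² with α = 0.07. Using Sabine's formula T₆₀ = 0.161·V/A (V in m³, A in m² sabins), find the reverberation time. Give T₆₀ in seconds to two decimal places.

1.06 s

A = Σ Sᵢαᵢ = 298·0.07 + 298·0.62 + 27·0.12 + 327·0.07 = 231.75 m².
T₆₀ = 0.161·V/A = 0.161·1520/231.75 = 1.056 s.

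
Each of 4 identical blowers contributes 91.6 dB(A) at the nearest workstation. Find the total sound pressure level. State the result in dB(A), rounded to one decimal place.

97.6 dB(A)

With 4 equal, uncorrelated contributions the intensity is 4× that of one unit, giving a rise of 10·log₁₀ 4.
L_total = 91.6 + 10·log₁₀(4) = 91.6 + 6.021 = 97.62 dB(A).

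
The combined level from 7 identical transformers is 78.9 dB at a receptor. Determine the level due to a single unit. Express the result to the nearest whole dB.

70 dB

Dividing the total intensity by 7 lowers the level by 10·log₁₀ 7 = 8.451 dB: L₁ = 78.9 − 8.451.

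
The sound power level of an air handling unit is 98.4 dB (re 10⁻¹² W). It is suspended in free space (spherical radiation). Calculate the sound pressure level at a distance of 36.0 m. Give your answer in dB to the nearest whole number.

56 dB

The power spreads over a sphere of area 4π·r², so L_p = L_w − 10·log₁₀(4π·r²).
4π·r² = 1.629e+04 m², 10·log₁₀ of that is 42.118 dB.
L_p = 98.4 − 42.118 = 56.28 dB.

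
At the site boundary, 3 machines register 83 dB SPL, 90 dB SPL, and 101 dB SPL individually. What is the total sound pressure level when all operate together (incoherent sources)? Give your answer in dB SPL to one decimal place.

101.4 dB SPL

Incoherent sources combine by intensity addition: L_total = 10·log₁₀(Σ 10^(L_i/10)).
Σ 10^(L/10) = 10^(83/10) + 10^(90/10) + 10^(101/10) = 1.379e+10.
L_total = 10·log₁₀(1.379e+10) = 101.40 dB SPL.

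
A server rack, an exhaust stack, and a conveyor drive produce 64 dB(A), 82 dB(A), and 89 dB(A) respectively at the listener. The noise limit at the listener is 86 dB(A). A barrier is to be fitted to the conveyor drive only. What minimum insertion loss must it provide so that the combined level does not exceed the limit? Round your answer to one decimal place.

Fixed contribution from the other sources: Σ 10^(L/10) = 10^(64/10) + 10^(82/10) = 1.610e+08 (82.07 dB(A)).
The limit corresponds to 10^(86/10) = 3.981e+08; subtracting the fixed part leaves 2.371e+08 for the conveyor drive, i.e. 83.75 dB(A).
So the conveyor drive must be reduced from 89 to 83.75 dB(A): IL = 5.25 dB.

5.3 dB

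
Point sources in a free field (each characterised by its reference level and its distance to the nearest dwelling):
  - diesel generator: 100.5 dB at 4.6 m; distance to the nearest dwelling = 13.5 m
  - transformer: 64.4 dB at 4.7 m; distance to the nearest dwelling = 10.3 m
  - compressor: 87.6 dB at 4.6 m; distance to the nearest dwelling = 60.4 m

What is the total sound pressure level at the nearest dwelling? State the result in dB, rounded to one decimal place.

Propagate each source to the receiver with L = L_ref − 20·log₁₀(r/r_ref), then add intensities.
diesel generator: 100.5 − 20·log₁₀(13.5/4.6) = 100.5 − 9.35 = 91.15 dB.
transformer: 64.4 − 20·log₁₀(10.3/4.7) = 64.4 − 6.81 = 57.59 dB.
compressor: 87.6 − 20·log₁₀(60.4/4.6) = 87.6 − 22.37 = 65.23 dB.
Σ 10^(L/10) = 1.307e+09 → L_total = 10·log₁₀(1.307e+09) = 91.16 dB.

91.2 dB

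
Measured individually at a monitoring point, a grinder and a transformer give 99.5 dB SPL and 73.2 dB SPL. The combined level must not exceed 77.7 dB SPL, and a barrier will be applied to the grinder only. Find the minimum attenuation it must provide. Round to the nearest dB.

Fixed contribution from the other source: Σ 10^(L/10) = 10^(73.2/10) = 2.089e+07 (73.20 dB SPL).
To meet 77.7 dB SPL overall, the treated grinder may contribute at most 10^(77.7/10) − 2.089e+07 = 3.799e+07, i.e. 75.80 dB SPL.
So the grinder must be reduced from 99.5 to 75.80 dB SPL: IL = 23.70 dB.

24 dB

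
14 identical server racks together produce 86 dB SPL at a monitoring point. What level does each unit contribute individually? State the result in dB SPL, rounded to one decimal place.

74.5 dB SPL

14 equal contributions raise the level by 10·log₁₀ 14 = 11.461 dB, so each unit alone gives 86 − 11.461.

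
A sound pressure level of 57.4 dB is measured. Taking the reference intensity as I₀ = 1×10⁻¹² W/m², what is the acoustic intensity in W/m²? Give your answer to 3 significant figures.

L = 10·log₁₀(I/I₀) ⇒ I = I₀·10^(L/10) = 10⁻¹² × 10^5.74.

5.50e-07 W/m²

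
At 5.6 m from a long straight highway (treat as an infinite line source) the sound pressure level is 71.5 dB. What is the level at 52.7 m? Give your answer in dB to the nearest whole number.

62 dB

Line-source attenuation: ΔL = 10·log₁₀(r₂/r₁) = 10·log₁₀(52.7/5.6) = 9.736 dB.
L₂ = 71.5 − 10·log₁₀(52.7/5.6) = 71.5 − 9.736 = 61.76 dB.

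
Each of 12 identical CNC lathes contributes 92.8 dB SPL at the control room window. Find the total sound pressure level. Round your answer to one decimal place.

103.6 dB SPL

With 12 equal, uncorrelated contributions the intensity is 12× that of one unit, giving a rise of 10·log₁₀ 12.
L_total = 92.8 + 10·log₁₀(12) = 92.8 + 10.792 = 103.59 dB SPL.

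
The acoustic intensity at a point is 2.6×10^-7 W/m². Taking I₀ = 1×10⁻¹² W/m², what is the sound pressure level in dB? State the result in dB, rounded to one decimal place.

54.1 dB

L = 10·log₁₀(I/I₀) = 10·log₁₀(2.6×10^-7/10⁻¹²) = 10·log₁₀(2.6×10^5).
L = 10·(0.4150 + 5) = 54.15 dB.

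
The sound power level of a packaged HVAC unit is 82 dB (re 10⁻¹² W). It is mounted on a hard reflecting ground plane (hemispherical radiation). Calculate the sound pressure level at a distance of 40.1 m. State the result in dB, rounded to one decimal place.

42.0 dB

Free-field hemispherical radiation: L_p = L_w − 10·log₁₀(2π·r²), r = 40.1 m.
2π·r² = 1.01e+04 m², 10·log₁₀ of that is 40.045 dB.
L_p = 82 − 40.045 = 41.96 dB.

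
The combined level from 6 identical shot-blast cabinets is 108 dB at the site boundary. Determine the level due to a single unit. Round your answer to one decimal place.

Dividing the total intensity by 6 lowers the level by 10·log₁₀ 6 = 7.782 dB: L₁ = 108 − 7.782.

100.2 dB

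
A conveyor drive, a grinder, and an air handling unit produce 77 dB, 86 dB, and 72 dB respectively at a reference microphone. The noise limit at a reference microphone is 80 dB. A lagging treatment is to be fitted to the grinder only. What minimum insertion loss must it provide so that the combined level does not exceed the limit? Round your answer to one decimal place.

Everything except the grinder sums to 10^(77/10) + 10^(72/10) = 6.597e+07 in linear terms, 78.19 dB.
To meet 80 dB overall, the treated grinder may contribute at most 10^(80/10) − 6.597e+07 = 3.403e+07, i.e. 75.32 dB.
Required insertion loss = 86 − 75.32 = 10.68 dB.

10.7 dB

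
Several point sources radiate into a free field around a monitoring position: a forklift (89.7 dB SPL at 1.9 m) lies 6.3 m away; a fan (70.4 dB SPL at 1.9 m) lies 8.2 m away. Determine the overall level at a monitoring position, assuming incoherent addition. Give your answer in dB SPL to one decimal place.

79.3 dB SPL

Apply inverse-square spreading to bring every level to the receiver, then sum 10^(L/10).
forklift: 89.7 − 20·log₁₀(6.3/1.9) = 89.7 − 10.41 = 79.29 dB SPL.
fan: 70.4 − 20·log₁₀(8.2/1.9) = 70.4 − 12.70 = 57.70 dB SPL.
Σ 10^(L/10) = 8.547e+07 → L_total = 10·log₁₀(8.547e+07) = 79.32 dB SPL.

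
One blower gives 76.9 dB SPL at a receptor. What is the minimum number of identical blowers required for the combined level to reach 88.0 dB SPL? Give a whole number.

13

N identical sources give L₁ + 10·log₁₀ N, so require 10·log₁₀ N ≥ 88.0 − 76.9 = 11.1 dB.
N ≥ 10^(11.1/10) = 12.882, so N = 13.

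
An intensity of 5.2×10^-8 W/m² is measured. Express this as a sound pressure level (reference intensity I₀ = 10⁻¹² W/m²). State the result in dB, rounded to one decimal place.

47.2 dB

I/I₀ = 5.2×10^-8/10⁻¹² = 5.2×10^4, and L = 10·log₁₀(I/I₀).
L = 10·(0.7160 + 4) = 47.16 dB.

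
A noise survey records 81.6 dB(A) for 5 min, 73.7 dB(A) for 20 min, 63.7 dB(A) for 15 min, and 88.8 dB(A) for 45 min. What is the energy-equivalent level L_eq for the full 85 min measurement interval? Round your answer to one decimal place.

86.2 dB(A)

L_eq = 10·log₁₀[(1/T)·Σ tᵢ·10^(Lᵢ/10)] with T = 85 min.
Σ tᵢ·10^(Lᵢ/10) = 5·10^(81.6/10) + 20·10^(73.7/10) + 15·10^(63.7/10) + 45·10^(88.8/10) = 3.536e+10.
L_eq = 10·log₁₀(3.536e+10/85) = 86.19 dB(A).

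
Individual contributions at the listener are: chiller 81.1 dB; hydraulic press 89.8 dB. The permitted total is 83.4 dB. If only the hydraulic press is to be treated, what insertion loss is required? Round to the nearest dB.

10 dB

Fixed contribution from the other source: Σ 10^(L/10) = 10^(81.1/10) = 1.288e+08 (81.10 dB).
The limit corresponds to 10^(83.4/10) = 2.188e+08; subtracting the fixed part leaves 8.995e+07 for the hydraulic press, i.e. 79.54 dB.
Required insertion loss = 89.8 − 79.54 = 10.26 dB.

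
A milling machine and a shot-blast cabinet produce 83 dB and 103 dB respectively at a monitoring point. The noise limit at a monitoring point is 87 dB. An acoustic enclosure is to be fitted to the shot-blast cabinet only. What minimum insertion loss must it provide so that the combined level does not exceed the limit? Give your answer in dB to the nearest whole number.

Everything except the shot-blast cabinet sums to 10^(83/10) = 1.995e+08 in linear terms, 83.00 dB.
The limit corresponds to 10^(87/10) = 5.012e+08; subtracting the fixed part leaves 3.017e+08 for the shot-blast cabinet, i.e. 84.80 dB.
So the shot-blast cabinet must be reduced from 103 to 84.80 dB: IL = 18.20 dB.

18 dB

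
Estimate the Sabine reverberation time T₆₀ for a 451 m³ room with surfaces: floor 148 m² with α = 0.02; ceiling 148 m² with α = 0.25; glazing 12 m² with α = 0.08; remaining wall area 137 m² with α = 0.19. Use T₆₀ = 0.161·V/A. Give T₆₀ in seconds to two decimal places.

Summing Sᵢαᵢ: 148·0.02 + 148·0.25 + 12·0.08 + 137·0.19 = 66.95 m².
T₆₀ = 0.161·V/A = 0.161·451/66.95 = 1.085 s.

1.08 s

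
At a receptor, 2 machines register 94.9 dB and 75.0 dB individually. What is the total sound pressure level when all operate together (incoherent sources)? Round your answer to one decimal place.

94.9 dB

Incoherent sources combine by intensity addition: L_total = 10·log₁₀(Σ 10^(L_i/10)).
Σ 10^(L/10) = 10^(94.9/10) + 10^(75.0/10) = 3.122e+09.
L_total = 10·log₁₀(3.122e+09) = 94.94 dB.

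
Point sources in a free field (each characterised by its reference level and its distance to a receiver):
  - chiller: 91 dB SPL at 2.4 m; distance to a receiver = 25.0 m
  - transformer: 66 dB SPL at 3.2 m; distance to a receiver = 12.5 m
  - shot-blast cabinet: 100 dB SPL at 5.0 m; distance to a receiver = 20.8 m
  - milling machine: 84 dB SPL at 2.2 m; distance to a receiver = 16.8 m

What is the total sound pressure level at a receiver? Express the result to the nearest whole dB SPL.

Propagate each source to the receiver with L = L_ref − 20·log₁₀(r/r_ref), then add intensities.
chiller: 91 − 20·log₁₀(25.0/2.4) = 91 − 20.35 = 70.65 dB SPL.
transformer: 66 − 20·log₁₀(12.5/3.2) = 66 − 11.84 = 54.16 dB SPL.
shot-blast cabinet: 100 − 20·log₁₀(20.8/5.0) = 100 − 12.38 = 87.62 dB SPL.
milling machine: 84 − 20·log₁₀(16.8/2.2) = 84 − 17.66 = 66.34 dB SPL.
Σ 10^(L/10) = 5.940e+08 → L_total = 10·log₁₀(5.940e+08) = 87.74 dB SPL.

88 dB SPL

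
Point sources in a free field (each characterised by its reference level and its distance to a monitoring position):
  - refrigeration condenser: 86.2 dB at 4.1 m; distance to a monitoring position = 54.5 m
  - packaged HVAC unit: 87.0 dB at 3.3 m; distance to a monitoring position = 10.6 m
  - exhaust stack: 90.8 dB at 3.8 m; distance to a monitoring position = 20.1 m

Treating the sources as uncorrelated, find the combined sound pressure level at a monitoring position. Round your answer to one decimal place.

79.7 dB

Apply inverse-square spreading to bring every level to the receiver, then sum 10^(L/10).
refrigeration condenser: 86.2 − 20·log₁₀(54.5/4.1) = 86.2 − 22.47 = 63.73 dB.
packaged HVAC unit: 87.0 − 20·log₁₀(10.6/3.3) = 87.0 − 10.14 = 76.86 dB.
exhaust stack: 90.8 − 20·log₁₀(20.1/3.8) = 90.8 − 14.47 = 76.33 dB.
Σ 10^(L/10) = 9.391e+07 → L_total = 10·log₁₀(9.391e+07) = 79.73 dB.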